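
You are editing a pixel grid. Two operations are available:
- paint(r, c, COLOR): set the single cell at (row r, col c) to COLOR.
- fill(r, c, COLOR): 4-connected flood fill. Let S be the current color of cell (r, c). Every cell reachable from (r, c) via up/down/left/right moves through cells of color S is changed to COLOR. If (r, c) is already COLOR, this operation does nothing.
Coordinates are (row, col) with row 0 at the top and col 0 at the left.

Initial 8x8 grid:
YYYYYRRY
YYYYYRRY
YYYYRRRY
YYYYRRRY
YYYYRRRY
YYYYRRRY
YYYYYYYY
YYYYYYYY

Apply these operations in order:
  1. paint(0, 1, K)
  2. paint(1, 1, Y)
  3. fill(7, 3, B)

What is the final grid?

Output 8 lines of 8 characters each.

After op 1 paint(0,1,K):
YKYYYRRY
YYYYYRRY
YYYYRRRY
YYYYRRRY
YYYYRRRY
YYYYRRRY
YYYYYYYY
YYYYYYYY
After op 2 paint(1,1,Y):
YKYYYRRY
YYYYYRRY
YYYYRRRY
YYYYRRRY
YYYYRRRY
YYYYRRRY
YYYYYYYY
YYYYYYYY
After op 3 fill(7,3,B) [47 cells changed]:
BKBBBRRB
BBBBBRRB
BBBBRRRB
BBBBRRRB
BBBBRRRB
BBBBRRRB
BBBBBBBB
BBBBBBBB

Answer: BKBBBRRB
BBBBBRRB
BBBBRRRB
BBBBRRRB
BBBBRRRB
BBBBRRRB
BBBBBBBB
BBBBBBBB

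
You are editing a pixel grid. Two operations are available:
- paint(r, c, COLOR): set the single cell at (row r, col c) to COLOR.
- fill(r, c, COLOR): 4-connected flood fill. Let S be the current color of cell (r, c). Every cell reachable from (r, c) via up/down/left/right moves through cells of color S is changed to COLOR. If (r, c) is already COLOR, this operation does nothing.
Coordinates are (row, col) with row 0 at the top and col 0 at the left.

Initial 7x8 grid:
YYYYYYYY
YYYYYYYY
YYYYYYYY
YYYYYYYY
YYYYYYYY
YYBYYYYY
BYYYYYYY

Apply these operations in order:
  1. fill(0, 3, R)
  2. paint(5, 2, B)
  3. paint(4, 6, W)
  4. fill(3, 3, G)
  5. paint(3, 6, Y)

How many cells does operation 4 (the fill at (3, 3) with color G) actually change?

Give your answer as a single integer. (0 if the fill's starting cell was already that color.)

After op 1 fill(0,3,R) [54 cells changed]:
RRRRRRRR
RRRRRRRR
RRRRRRRR
RRRRRRRR
RRRRRRRR
RRBRRRRR
BRRRRRRR
After op 2 paint(5,2,B):
RRRRRRRR
RRRRRRRR
RRRRRRRR
RRRRRRRR
RRRRRRRR
RRBRRRRR
BRRRRRRR
After op 3 paint(4,6,W):
RRRRRRRR
RRRRRRRR
RRRRRRRR
RRRRRRRR
RRRRRRWR
RRBRRRRR
BRRRRRRR
After op 4 fill(3,3,G) [53 cells changed]:
GGGGGGGG
GGGGGGGG
GGGGGGGG
GGGGGGGG
GGGGGGWG
GGBGGGGG
BGGGGGGG

Answer: 53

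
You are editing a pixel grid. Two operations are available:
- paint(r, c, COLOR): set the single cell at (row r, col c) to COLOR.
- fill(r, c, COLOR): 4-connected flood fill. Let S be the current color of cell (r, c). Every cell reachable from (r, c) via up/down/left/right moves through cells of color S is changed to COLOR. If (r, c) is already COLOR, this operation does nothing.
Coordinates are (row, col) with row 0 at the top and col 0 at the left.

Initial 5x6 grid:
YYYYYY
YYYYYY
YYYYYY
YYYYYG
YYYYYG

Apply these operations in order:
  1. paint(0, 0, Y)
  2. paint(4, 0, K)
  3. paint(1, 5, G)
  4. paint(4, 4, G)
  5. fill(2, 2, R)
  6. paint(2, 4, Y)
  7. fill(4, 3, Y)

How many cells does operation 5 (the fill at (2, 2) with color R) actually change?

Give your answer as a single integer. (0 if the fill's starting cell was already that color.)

Answer: 25

Derivation:
After op 1 paint(0,0,Y):
YYYYYY
YYYYYY
YYYYYY
YYYYYG
YYYYYG
After op 2 paint(4,0,K):
YYYYYY
YYYYYY
YYYYYY
YYYYYG
KYYYYG
After op 3 paint(1,5,G):
YYYYYY
YYYYYG
YYYYYY
YYYYYG
KYYYYG
After op 4 paint(4,4,G):
YYYYYY
YYYYYG
YYYYYY
YYYYYG
KYYYGG
After op 5 fill(2,2,R) [25 cells changed]:
RRRRRR
RRRRRG
RRRRRR
RRRRRG
KRRRGG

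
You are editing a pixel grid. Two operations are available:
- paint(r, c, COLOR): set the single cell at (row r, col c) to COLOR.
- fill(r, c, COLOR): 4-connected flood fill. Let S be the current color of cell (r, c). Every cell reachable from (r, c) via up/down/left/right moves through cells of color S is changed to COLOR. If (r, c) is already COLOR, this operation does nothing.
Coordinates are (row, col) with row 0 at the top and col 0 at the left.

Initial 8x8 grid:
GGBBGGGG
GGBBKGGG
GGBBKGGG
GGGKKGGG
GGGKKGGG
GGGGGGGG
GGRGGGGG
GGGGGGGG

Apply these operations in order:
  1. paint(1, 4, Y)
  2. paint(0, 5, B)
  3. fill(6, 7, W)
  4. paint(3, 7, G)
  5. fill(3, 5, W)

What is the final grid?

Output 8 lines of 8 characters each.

Answer: WWBBGBWW
WWBBYWWW
WWBBKWWW
WWWKKWWG
WWWKKWWW
WWWWWWWW
WWRWWWWW
WWWWWWWW

Derivation:
After op 1 paint(1,4,Y):
GGBBGGGG
GGBBYGGG
GGBBKGGG
GGGKKGGG
GGGKKGGG
GGGGGGGG
GGRGGGGG
GGGGGGGG
After op 2 paint(0,5,B):
GGBBGBGG
GGBBYGGG
GGBBKGGG
GGGKKGGG
GGGKKGGG
GGGGGGGG
GGRGGGGG
GGGGGGGG
After op 3 fill(6,7,W) [49 cells changed]:
WWBBGBWW
WWBBYWWW
WWBBKWWW
WWWKKWWW
WWWKKWWW
WWWWWWWW
WWRWWWWW
WWWWWWWW
After op 4 paint(3,7,G):
WWBBGBWW
WWBBYWWW
WWBBKWWW
WWWKKWWG
WWWKKWWW
WWWWWWWW
WWRWWWWW
WWWWWWWW
After op 5 fill(3,5,W) [0 cells changed]:
WWBBGBWW
WWBBYWWW
WWBBKWWW
WWWKKWWG
WWWKKWWW
WWWWWWWW
WWRWWWWW
WWWWWWWW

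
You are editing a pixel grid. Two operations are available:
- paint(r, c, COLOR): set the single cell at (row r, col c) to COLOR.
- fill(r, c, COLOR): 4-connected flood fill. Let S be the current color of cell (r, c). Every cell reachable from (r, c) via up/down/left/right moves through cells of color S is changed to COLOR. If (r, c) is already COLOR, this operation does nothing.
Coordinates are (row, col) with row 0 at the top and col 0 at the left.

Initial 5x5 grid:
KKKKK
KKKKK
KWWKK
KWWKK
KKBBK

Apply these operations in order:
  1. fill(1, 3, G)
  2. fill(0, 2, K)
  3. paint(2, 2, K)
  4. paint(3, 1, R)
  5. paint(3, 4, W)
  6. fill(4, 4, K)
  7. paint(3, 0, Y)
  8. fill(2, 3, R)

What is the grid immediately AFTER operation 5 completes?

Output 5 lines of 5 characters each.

After op 1 fill(1,3,G) [19 cells changed]:
GGGGG
GGGGG
GWWGG
GWWGG
GGBBG
After op 2 fill(0,2,K) [19 cells changed]:
KKKKK
KKKKK
KWWKK
KWWKK
KKBBK
After op 3 paint(2,2,K):
KKKKK
KKKKK
KWKKK
KWWKK
KKBBK
After op 4 paint(3,1,R):
KKKKK
KKKKK
KWKKK
KRWKK
KKBBK
After op 5 paint(3,4,W):
KKKKK
KKKKK
KWKKK
KRWKW
KKBBK

Answer: KKKKK
KKKKK
KWKKK
KRWKW
KKBBK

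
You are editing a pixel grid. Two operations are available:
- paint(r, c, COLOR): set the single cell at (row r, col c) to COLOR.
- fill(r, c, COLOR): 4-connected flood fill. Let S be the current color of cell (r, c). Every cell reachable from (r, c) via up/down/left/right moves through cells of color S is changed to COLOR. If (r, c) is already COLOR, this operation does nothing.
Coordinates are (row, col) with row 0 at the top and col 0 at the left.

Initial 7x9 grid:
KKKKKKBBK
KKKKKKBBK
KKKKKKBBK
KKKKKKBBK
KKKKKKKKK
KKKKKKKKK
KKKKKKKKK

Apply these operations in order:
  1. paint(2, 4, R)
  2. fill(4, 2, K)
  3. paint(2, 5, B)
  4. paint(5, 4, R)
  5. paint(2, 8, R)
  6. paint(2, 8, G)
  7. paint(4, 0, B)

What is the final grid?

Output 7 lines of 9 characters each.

Answer: KKKKKKBBK
KKKKKKBBK
KKKKRBBBG
KKKKKKBBK
BKKKKKKKK
KKKKRKKKK
KKKKKKKKK

Derivation:
After op 1 paint(2,4,R):
KKKKKKBBK
KKKKKKBBK
KKKKRKBBK
KKKKKKBBK
KKKKKKKKK
KKKKKKKKK
KKKKKKKKK
After op 2 fill(4,2,K) [0 cells changed]:
KKKKKKBBK
KKKKKKBBK
KKKKRKBBK
KKKKKKBBK
KKKKKKKKK
KKKKKKKKK
KKKKKKKKK
After op 3 paint(2,5,B):
KKKKKKBBK
KKKKKKBBK
KKKKRBBBK
KKKKKKBBK
KKKKKKKKK
KKKKKKKKK
KKKKKKKKK
After op 4 paint(5,4,R):
KKKKKKBBK
KKKKKKBBK
KKKKRBBBK
KKKKKKBBK
KKKKKKKKK
KKKKRKKKK
KKKKKKKKK
After op 5 paint(2,8,R):
KKKKKKBBK
KKKKKKBBK
KKKKRBBBR
KKKKKKBBK
KKKKKKKKK
KKKKRKKKK
KKKKKKKKK
After op 6 paint(2,8,G):
KKKKKKBBK
KKKKKKBBK
KKKKRBBBG
KKKKKKBBK
KKKKKKKKK
KKKKRKKKK
KKKKKKKKK
After op 7 paint(4,0,B):
KKKKKKBBK
KKKKKKBBK
KKKKRBBBG
KKKKKKBBK
BKKKKKKKK
KKKKRKKKK
KKKKKKKKK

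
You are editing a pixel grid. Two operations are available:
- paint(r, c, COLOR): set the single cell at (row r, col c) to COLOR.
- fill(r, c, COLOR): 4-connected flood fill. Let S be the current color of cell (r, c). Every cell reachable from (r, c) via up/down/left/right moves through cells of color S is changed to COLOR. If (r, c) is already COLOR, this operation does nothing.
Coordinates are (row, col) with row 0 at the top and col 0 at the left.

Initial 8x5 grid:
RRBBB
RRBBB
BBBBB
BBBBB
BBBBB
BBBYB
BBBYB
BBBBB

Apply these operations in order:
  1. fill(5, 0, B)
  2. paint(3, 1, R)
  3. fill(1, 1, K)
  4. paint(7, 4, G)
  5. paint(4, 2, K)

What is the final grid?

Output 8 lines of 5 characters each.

After op 1 fill(5,0,B) [0 cells changed]:
RRBBB
RRBBB
BBBBB
BBBBB
BBBBB
BBBYB
BBBYB
BBBBB
After op 2 paint(3,1,R):
RRBBB
RRBBB
BBBBB
BRBBB
BBBBB
BBBYB
BBBYB
BBBBB
After op 3 fill(1,1,K) [4 cells changed]:
KKBBB
KKBBB
BBBBB
BRBBB
BBBBB
BBBYB
BBBYB
BBBBB
After op 4 paint(7,4,G):
KKBBB
KKBBB
BBBBB
BRBBB
BBBBB
BBBYB
BBBYB
BBBBG
After op 5 paint(4,2,K):
KKBBB
KKBBB
BBBBB
BRBBB
BBKBB
BBBYB
BBBYB
BBBBG

Answer: KKBBB
KKBBB
BBBBB
BRBBB
BBKBB
BBBYB
BBBYB
BBBBG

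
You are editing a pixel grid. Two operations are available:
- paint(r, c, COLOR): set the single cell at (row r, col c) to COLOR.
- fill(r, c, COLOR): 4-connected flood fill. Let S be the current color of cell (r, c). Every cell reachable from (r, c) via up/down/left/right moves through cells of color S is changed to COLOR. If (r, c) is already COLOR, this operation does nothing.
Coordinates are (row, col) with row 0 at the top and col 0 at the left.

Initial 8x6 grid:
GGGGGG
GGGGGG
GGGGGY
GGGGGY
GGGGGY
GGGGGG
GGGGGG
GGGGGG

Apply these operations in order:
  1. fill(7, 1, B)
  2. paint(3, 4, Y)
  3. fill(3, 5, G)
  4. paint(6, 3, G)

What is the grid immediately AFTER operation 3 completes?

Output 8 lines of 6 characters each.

Answer: BBBBBB
BBBBBB
BBBBBG
BBBBGG
BBBBBG
BBBBBB
BBBBBB
BBBBBB

Derivation:
After op 1 fill(7,1,B) [45 cells changed]:
BBBBBB
BBBBBB
BBBBBY
BBBBBY
BBBBBY
BBBBBB
BBBBBB
BBBBBB
After op 2 paint(3,4,Y):
BBBBBB
BBBBBB
BBBBBY
BBBBYY
BBBBBY
BBBBBB
BBBBBB
BBBBBB
After op 3 fill(3,5,G) [4 cells changed]:
BBBBBB
BBBBBB
BBBBBG
BBBBGG
BBBBBG
BBBBBB
BBBBBB
BBBBBB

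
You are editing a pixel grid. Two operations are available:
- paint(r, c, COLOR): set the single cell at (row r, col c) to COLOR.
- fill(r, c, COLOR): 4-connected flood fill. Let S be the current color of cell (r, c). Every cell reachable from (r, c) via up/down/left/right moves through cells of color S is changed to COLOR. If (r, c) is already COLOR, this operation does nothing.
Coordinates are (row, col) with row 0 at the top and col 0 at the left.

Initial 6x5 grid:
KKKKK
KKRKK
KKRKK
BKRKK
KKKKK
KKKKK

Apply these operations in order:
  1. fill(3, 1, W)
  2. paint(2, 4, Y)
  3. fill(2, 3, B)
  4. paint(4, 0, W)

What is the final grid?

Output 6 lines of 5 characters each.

After op 1 fill(3,1,W) [26 cells changed]:
WWWWW
WWRWW
WWRWW
BWRWW
WWWWW
WWWWW
After op 2 paint(2,4,Y):
WWWWW
WWRWW
WWRWY
BWRWW
WWWWW
WWWWW
After op 3 fill(2,3,B) [25 cells changed]:
BBBBB
BBRBB
BBRBY
BBRBB
BBBBB
BBBBB
After op 4 paint(4,0,W):
BBBBB
BBRBB
BBRBY
BBRBB
WBBBB
BBBBB

Answer: BBBBB
BBRBB
BBRBY
BBRBB
WBBBB
BBBBB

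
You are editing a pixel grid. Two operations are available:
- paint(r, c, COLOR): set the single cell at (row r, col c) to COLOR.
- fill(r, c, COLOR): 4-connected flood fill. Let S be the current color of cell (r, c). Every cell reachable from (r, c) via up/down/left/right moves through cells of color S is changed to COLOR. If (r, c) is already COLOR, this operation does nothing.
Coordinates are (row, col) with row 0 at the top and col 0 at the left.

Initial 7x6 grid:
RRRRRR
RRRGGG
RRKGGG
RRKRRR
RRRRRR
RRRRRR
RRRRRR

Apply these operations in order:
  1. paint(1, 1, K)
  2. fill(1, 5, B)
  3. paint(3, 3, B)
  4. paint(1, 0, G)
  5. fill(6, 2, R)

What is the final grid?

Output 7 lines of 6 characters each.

After op 1 paint(1,1,K):
RRRRRR
RKRGGG
RRKGGG
RRKRRR
RRRRRR
RRRRRR
RRRRRR
After op 2 fill(1,5,B) [6 cells changed]:
RRRRRR
RKRBBB
RRKBBB
RRKRRR
RRRRRR
RRRRRR
RRRRRR
After op 3 paint(3,3,B):
RRRRRR
RKRBBB
RRKBBB
RRKBRR
RRRRRR
RRRRRR
RRRRRR
After op 4 paint(1,0,G):
RRRRRR
GKRBBB
RRKBBB
RRKBRR
RRRRRR
RRRRRR
RRRRRR
After op 5 fill(6,2,R) [0 cells changed]:
RRRRRR
GKRBBB
RRKBBB
RRKBRR
RRRRRR
RRRRRR
RRRRRR

Answer: RRRRRR
GKRBBB
RRKBBB
RRKBRR
RRRRRR
RRRRRR
RRRRRR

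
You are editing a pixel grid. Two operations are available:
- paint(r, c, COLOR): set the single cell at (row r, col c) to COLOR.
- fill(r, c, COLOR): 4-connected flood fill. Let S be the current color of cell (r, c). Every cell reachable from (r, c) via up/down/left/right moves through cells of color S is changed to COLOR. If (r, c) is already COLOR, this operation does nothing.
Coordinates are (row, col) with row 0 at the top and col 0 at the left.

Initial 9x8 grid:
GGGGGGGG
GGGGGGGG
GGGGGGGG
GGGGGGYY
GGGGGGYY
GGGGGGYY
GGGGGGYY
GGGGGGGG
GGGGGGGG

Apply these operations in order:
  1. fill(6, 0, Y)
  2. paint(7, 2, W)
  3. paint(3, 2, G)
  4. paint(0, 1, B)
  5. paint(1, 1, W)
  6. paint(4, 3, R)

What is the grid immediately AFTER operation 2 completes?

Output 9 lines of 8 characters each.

After op 1 fill(6,0,Y) [64 cells changed]:
YYYYYYYY
YYYYYYYY
YYYYYYYY
YYYYYYYY
YYYYYYYY
YYYYYYYY
YYYYYYYY
YYYYYYYY
YYYYYYYY
After op 2 paint(7,2,W):
YYYYYYYY
YYYYYYYY
YYYYYYYY
YYYYYYYY
YYYYYYYY
YYYYYYYY
YYYYYYYY
YYWYYYYY
YYYYYYYY

Answer: YYYYYYYY
YYYYYYYY
YYYYYYYY
YYYYYYYY
YYYYYYYY
YYYYYYYY
YYYYYYYY
YYWYYYYY
YYYYYYYY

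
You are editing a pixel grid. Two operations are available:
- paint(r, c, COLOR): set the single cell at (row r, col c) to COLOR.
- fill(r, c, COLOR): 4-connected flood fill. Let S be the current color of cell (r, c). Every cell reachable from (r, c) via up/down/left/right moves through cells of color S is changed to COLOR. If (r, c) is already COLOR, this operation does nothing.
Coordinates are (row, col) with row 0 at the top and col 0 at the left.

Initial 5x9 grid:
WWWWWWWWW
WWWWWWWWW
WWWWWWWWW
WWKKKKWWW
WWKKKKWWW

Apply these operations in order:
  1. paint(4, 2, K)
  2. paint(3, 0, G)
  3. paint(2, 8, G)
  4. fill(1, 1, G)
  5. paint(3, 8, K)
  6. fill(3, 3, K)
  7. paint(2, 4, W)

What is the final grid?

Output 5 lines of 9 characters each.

After op 1 paint(4,2,K):
WWWWWWWWW
WWWWWWWWW
WWWWWWWWW
WWKKKKWWW
WWKKKKWWW
After op 2 paint(3,0,G):
WWWWWWWWW
WWWWWWWWW
WWWWWWWWW
GWKKKKWWW
WWKKKKWWW
After op 3 paint(2,8,G):
WWWWWWWWW
WWWWWWWWW
WWWWWWWWG
GWKKKKWWW
WWKKKKWWW
After op 4 fill(1,1,G) [35 cells changed]:
GGGGGGGGG
GGGGGGGGG
GGGGGGGGG
GGKKKKGGG
GGKKKKGGG
After op 5 paint(3,8,K):
GGGGGGGGG
GGGGGGGGG
GGGGGGGGG
GGKKKKGGK
GGKKKKGGG
After op 6 fill(3,3,K) [0 cells changed]:
GGGGGGGGG
GGGGGGGGG
GGGGGGGGG
GGKKKKGGK
GGKKKKGGG
After op 7 paint(2,4,W):
GGGGGGGGG
GGGGGGGGG
GGGGWGGGG
GGKKKKGGK
GGKKKKGGG

Answer: GGGGGGGGG
GGGGGGGGG
GGGGWGGGG
GGKKKKGGK
GGKKKKGGG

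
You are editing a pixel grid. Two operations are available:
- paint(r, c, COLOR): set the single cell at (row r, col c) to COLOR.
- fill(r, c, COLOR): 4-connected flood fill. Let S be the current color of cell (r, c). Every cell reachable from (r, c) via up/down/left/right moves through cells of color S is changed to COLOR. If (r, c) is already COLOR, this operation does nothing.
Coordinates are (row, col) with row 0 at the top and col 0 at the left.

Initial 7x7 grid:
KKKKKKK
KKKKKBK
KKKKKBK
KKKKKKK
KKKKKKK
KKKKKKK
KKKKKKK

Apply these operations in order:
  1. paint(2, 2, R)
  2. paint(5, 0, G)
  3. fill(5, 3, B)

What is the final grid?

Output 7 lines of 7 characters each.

Answer: BBBBBBB
BBBBBBB
BBRBBBB
BBBBBBB
BBBBBBB
GBBBBBB
BBBBBBB

Derivation:
After op 1 paint(2,2,R):
KKKKKKK
KKKKKBK
KKRKKBK
KKKKKKK
KKKKKKK
KKKKKKK
KKKKKKK
After op 2 paint(5,0,G):
KKKKKKK
KKKKKBK
KKRKKBK
KKKKKKK
KKKKKKK
GKKKKKK
KKKKKKK
After op 3 fill(5,3,B) [45 cells changed]:
BBBBBBB
BBBBBBB
BBRBBBB
BBBBBBB
BBBBBBB
GBBBBBB
BBBBBBB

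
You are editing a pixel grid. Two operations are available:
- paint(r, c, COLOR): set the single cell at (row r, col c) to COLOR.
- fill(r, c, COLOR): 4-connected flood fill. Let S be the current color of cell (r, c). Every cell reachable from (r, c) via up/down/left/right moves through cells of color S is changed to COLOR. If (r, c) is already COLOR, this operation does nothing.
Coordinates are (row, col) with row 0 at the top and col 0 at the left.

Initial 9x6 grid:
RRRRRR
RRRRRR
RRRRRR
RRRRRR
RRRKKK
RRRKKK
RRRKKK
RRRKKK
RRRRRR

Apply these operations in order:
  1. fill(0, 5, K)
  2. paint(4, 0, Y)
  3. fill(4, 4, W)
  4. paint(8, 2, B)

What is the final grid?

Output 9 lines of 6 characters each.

After op 1 fill(0,5,K) [42 cells changed]:
KKKKKK
KKKKKK
KKKKKK
KKKKKK
KKKKKK
KKKKKK
KKKKKK
KKKKKK
KKKKKK
After op 2 paint(4,0,Y):
KKKKKK
KKKKKK
KKKKKK
KKKKKK
YKKKKK
KKKKKK
KKKKKK
KKKKKK
KKKKKK
After op 3 fill(4,4,W) [53 cells changed]:
WWWWWW
WWWWWW
WWWWWW
WWWWWW
YWWWWW
WWWWWW
WWWWWW
WWWWWW
WWWWWW
After op 4 paint(8,2,B):
WWWWWW
WWWWWW
WWWWWW
WWWWWW
YWWWWW
WWWWWW
WWWWWW
WWWWWW
WWBWWW

Answer: WWWWWW
WWWWWW
WWWWWW
WWWWWW
YWWWWW
WWWWWW
WWWWWW
WWWWWW
WWBWWW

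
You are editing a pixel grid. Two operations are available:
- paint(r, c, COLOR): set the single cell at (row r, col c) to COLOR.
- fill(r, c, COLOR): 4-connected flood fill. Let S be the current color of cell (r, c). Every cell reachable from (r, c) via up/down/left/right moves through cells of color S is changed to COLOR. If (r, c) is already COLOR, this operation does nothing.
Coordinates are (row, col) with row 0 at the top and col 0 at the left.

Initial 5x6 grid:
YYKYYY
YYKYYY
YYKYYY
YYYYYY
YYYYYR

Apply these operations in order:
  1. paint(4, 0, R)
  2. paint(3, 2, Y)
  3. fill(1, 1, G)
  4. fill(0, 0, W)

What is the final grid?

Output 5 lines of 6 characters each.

After op 1 paint(4,0,R):
YYKYYY
YYKYYY
YYKYYY
YYYYYY
RYYYYR
After op 2 paint(3,2,Y):
YYKYYY
YYKYYY
YYKYYY
YYYYYY
RYYYYR
After op 3 fill(1,1,G) [25 cells changed]:
GGKGGG
GGKGGG
GGKGGG
GGGGGG
RGGGGR
After op 4 fill(0,0,W) [25 cells changed]:
WWKWWW
WWKWWW
WWKWWW
WWWWWW
RWWWWR

Answer: WWKWWW
WWKWWW
WWKWWW
WWWWWW
RWWWWR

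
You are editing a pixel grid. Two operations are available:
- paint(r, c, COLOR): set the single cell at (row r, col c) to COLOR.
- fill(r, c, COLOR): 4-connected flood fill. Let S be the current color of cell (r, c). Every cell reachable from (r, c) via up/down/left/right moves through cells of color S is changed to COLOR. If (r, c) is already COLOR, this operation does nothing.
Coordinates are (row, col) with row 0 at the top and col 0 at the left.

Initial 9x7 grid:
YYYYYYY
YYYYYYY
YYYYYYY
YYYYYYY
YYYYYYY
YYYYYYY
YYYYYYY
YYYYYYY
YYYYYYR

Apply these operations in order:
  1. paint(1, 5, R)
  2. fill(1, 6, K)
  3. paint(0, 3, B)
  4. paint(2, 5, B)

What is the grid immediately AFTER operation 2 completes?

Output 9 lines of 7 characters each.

After op 1 paint(1,5,R):
YYYYYYY
YYYYYRY
YYYYYYY
YYYYYYY
YYYYYYY
YYYYYYY
YYYYYYY
YYYYYYY
YYYYYYR
After op 2 fill(1,6,K) [61 cells changed]:
KKKKKKK
KKKKKRK
KKKKKKK
KKKKKKK
KKKKKKK
KKKKKKK
KKKKKKK
KKKKKKK
KKKKKKR

Answer: KKKKKKK
KKKKKRK
KKKKKKK
KKKKKKK
KKKKKKK
KKKKKKK
KKKKKKK
KKKKKKK
KKKKKKR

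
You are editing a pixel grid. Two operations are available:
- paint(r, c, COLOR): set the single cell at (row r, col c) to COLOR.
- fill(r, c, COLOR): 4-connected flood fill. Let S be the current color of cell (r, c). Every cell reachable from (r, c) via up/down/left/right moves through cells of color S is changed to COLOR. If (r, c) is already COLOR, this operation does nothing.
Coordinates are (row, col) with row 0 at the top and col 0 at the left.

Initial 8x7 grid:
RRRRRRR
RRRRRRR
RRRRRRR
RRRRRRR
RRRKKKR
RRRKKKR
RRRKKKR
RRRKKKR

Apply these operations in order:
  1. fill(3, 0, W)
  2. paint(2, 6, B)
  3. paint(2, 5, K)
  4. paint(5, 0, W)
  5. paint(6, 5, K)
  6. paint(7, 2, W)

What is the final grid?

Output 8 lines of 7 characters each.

After op 1 fill(3,0,W) [44 cells changed]:
WWWWWWW
WWWWWWW
WWWWWWW
WWWWWWW
WWWKKKW
WWWKKKW
WWWKKKW
WWWKKKW
After op 2 paint(2,6,B):
WWWWWWW
WWWWWWW
WWWWWWB
WWWWWWW
WWWKKKW
WWWKKKW
WWWKKKW
WWWKKKW
After op 3 paint(2,5,K):
WWWWWWW
WWWWWWW
WWWWWKB
WWWWWWW
WWWKKKW
WWWKKKW
WWWKKKW
WWWKKKW
After op 4 paint(5,0,W):
WWWWWWW
WWWWWWW
WWWWWKB
WWWWWWW
WWWKKKW
WWWKKKW
WWWKKKW
WWWKKKW
After op 5 paint(6,5,K):
WWWWWWW
WWWWWWW
WWWWWKB
WWWWWWW
WWWKKKW
WWWKKKW
WWWKKKW
WWWKKKW
After op 6 paint(7,2,W):
WWWWWWW
WWWWWWW
WWWWWKB
WWWWWWW
WWWKKKW
WWWKKKW
WWWKKKW
WWWKKKW

Answer: WWWWWWW
WWWWWWW
WWWWWKB
WWWWWWW
WWWKKKW
WWWKKKW
WWWKKKW
WWWKKKW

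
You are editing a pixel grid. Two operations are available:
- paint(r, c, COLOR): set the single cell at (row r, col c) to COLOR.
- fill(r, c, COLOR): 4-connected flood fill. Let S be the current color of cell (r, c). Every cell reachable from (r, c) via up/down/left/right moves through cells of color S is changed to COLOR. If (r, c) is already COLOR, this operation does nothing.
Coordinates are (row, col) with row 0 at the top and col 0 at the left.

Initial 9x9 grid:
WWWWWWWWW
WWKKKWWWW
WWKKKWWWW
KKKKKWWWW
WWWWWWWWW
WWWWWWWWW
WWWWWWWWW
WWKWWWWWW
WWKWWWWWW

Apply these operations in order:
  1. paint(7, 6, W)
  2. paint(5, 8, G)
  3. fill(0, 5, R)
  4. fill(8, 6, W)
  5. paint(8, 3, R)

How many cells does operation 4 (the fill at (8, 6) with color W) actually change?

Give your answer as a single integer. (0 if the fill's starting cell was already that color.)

Answer: 67

Derivation:
After op 1 paint(7,6,W):
WWWWWWWWW
WWKKKWWWW
WWKKKWWWW
KKKKKWWWW
WWWWWWWWW
WWWWWWWWW
WWWWWWWWW
WWKWWWWWW
WWKWWWWWW
After op 2 paint(5,8,G):
WWWWWWWWW
WWKKKWWWW
WWKKKWWWW
KKKKKWWWW
WWWWWWWWW
WWWWWWWWG
WWWWWWWWW
WWKWWWWWW
WWKWWWWWW
After op 3 fill(0,5,R) [67 cells changed]:
RRRRRRRRR
RRKKKRRRR
RRKKKRRRR
KKKKKRRRR
RRRRRRRRR
RRRRRRRRG
RRRRRRRRR
RRKRRRRRR
RRKRRRRRR
After op 4 fill(8,6,W) [67 cells changed]:
WWWWWWWWW
WWKKKWWWW
WWKKKWWWW
KKKKKWWWW
WWWWWWWWW
WWWWWWWWG
WWWWWWWWW
WWKWWWWWW
WWKWWWWWW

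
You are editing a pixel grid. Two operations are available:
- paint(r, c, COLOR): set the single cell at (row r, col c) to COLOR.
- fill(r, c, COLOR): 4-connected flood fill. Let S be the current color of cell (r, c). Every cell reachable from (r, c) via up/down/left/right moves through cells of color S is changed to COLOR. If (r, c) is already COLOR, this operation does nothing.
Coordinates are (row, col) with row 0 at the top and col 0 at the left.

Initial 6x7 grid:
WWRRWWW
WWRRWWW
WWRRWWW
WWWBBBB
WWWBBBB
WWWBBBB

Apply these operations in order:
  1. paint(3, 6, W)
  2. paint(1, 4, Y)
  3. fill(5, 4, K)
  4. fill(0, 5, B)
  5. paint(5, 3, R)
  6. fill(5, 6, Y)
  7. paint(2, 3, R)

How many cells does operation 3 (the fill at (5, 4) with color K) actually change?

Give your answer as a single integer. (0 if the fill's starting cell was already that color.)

Answer: 11

Derivation:
After op 1 paint(3,6,W):
WWRRWWW
WWRRWWW
WWRRWWW
WWWBBBW
WWWBBBB
WWWBBBB
After op 2 paint(1,4,Y):
WWRRWWW
WWRRYWW
WWRRWWW
WWWBBBW
WWWBBBB
WWWBBBB
After op 3 fill(5,4,K) [11 cells changed]:
WWRRWWW
WWRRYWW
WWRRWWW
WWWKKKW
WWWKKKK
WWWKKKK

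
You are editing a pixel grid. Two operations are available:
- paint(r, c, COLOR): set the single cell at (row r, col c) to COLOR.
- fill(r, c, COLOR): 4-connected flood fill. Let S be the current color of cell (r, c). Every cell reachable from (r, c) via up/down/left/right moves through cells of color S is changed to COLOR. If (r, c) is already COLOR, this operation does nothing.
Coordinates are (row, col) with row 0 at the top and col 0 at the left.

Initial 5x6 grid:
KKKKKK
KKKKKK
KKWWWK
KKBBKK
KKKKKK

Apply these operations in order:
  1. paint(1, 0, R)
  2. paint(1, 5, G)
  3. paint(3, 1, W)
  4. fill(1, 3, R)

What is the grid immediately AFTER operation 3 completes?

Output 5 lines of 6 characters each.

Answer: KKKKKK
RKKKKG
KKWWWK
KWBBKK
KKKKKK

Derivation:
After op 1 paint(1,0,R):
KKKKKK
RKKKKK
KKWWWK
KKBBKK
KKKKKK
After op 2 paint(1,5,G):
KKKKKK
RKKKKG
KKWWWK
KKBBKK
KKKKKK
After op 3 paint(3,1,W):
KKKKKK
RKKKKG
KKWWWK
KWBBKK
KKKKKK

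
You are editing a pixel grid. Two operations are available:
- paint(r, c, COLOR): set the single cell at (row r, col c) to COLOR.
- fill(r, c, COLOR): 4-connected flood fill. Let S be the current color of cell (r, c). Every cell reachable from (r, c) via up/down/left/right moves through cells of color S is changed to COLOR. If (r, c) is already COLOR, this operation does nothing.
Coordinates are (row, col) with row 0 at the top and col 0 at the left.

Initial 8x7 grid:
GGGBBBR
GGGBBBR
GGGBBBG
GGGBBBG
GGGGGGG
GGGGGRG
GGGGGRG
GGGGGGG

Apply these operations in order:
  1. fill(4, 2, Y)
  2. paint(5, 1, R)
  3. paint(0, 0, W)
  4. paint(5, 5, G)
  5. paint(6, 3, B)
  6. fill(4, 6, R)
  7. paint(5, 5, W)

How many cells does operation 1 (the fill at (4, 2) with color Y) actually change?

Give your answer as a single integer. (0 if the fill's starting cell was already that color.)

After op 1 fill(4,2,Y) [40 cells changed]:
YYYBBBR
YYYBBBR
YYYBBBY
YYYBBBY
YYYYYYY
YYYYYRY
YYYYYRY
YYYYYYY

Answer: 40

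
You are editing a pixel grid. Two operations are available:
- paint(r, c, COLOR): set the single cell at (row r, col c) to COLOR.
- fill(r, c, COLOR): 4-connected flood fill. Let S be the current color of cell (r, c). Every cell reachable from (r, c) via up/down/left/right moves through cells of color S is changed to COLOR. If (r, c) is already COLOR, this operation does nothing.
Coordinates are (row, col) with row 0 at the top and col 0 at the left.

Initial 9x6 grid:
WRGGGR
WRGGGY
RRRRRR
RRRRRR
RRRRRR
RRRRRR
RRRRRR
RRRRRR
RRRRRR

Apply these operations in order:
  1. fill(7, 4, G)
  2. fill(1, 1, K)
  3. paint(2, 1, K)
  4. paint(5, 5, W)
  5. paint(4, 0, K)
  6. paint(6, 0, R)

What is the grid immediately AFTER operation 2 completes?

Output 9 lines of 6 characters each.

Answer: WKKKKR
WKKKKY
KKKKKK
KKKKKK
KKKKKK
KKKKKK
KKKKKK
KKKKKK
KKKKKK

Derivation:
After op 1 fill(7,4,G) [44 cells changed]:
WGGGGR
WGGGGY
GGGGGG
GGGGGG
GGGGGG
GGGGGG
GGGGGG
GGGGGG
GGGGGG
After op 2 fill(1,1,K) [50 cells changed]:
WKKKKR
WKKKKY
KKKKKK
KKKKKK
KKKKKK
KKKKKK
KKKKKK
KKKKKK
KKKKKK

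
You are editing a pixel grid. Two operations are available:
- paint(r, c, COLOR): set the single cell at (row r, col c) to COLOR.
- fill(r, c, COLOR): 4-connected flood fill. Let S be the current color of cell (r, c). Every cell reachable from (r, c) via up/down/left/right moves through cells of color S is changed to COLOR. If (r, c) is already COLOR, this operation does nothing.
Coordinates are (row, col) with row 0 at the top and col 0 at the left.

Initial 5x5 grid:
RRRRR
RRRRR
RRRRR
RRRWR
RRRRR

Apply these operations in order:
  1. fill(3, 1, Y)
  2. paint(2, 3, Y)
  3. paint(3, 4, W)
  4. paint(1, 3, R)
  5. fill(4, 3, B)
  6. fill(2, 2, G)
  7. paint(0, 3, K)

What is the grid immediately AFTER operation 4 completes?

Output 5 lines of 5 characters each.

Answer: YYYYY
YYYRY
YYYYY
YYYWW
YYYYY

Derivation:
After op 1 fill(3,1,Y) [24 cells changed]:
YYYYY
YYYYY
YYYYY
YYYWY
YYYYY
After op 2 paint(2,3,Y):
YYYYY
YYYYY
YYYYY
YYYWY
YYYYY
After op 3 paint(3,4,W):
YYYYY
YYYYY
YYYYY
YYYWW
YYYYY
After op 4 paint(1,3,R):
YYYYY
YYYRY
YYYYY
YYYWW
YYYYY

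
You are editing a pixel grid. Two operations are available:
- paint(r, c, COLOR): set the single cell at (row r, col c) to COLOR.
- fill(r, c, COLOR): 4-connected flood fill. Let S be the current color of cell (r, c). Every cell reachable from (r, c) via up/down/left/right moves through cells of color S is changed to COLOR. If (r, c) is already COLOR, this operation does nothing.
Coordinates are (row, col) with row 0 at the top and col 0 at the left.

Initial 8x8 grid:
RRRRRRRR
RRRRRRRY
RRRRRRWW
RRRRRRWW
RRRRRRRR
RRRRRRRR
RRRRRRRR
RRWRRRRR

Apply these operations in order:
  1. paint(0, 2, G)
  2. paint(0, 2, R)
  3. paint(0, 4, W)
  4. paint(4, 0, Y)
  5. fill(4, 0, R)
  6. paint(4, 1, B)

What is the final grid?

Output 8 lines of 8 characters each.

Answer: RRRRWRRR
RRRRRRRY
RRRRRRWW
RRRRRRWW
RBRRRRRR
RRRRRRRR
RRRRRRRR
RRWRRRRR

Derivation:
After op 1 paint(0,2,G):
RRGRRRRR
RRRRRRRY
RRRRRRWW
RRRRRRWW
RRRRRRRR
RRRRRRRR
RRRRRRRR
RRWRRRRR
After op 2 paint(0,2,R):
RRRRRRRR
RRRRRRRY
RRRRRRWW
RRRRRRWW
RRRRRRRR
RRRRRRRR
RRRRRRRR
RRWRRRRR
After op 3 paint(0,4,W):
RRRRWRRR
RRRRRRRY
RRRRRRWW
RRRRRRWW
RRRRRRRR
RRRRRRRR
RRRRRRRR
RRWRRRRR
After op 4 paint(4,0,Y):
RRRRWRRR
RRRRRRRY
RRRRRRWW
RRRRRRWW
YRRRRRRR
RRRRRRRR
RRRRRRRR
RRWRRRRR
After op 5 fill(4,0,R) [1 cells changed]:
RRRRWRRR
RRRRRRRY
RRRRRRWW
RRRRRRWW
RRRRRRRR
RRRRRRRR
RRRRRRRR
RRWRRRRR
After op 6 paint(4,1,B):
RRRRWRRR
RRRRRRRY
RRRRRRWW
RRRRRRWW
RBRRRRRR
RRRRRRRR
RRRRRRRR
RRWRRRRR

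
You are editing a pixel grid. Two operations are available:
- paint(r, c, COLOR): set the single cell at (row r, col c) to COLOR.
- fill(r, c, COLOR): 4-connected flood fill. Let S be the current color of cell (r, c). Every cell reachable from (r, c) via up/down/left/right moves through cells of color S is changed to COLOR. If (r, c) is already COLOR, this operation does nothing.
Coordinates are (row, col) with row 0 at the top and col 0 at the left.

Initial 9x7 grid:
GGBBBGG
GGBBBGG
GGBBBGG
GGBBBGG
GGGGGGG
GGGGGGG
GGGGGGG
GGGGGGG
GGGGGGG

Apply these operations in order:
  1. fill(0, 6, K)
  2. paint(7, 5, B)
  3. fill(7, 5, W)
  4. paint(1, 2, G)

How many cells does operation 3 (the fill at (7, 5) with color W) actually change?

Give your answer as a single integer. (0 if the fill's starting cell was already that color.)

After op 1 fill(0,6,K) [51 cells changed]:
KKBBBKK
KKBBBKK
KKBBBKK
KKBBBKK
KKKKKKK
KKKKKKK
KKKKKKK
KKKKKKK
KKKKKKK
After op 2 paint(7,5,B):
KKBBBKK
KKBBBKK
KKBBBKK
KKBBBKK
KKKKKKK
KKKKKKK
KKKKKKK
KKKKKBK
KKKKKKK
After op 3 fill(7,5,W) [1 cells changed]:
KKBBBKK
KKBBBKK
KKBBBKK
KKBBBKK
KKKKKKK
KKKKKKK
KKKKKKK
KKKKKWK
KKKKKKK

Answer: 1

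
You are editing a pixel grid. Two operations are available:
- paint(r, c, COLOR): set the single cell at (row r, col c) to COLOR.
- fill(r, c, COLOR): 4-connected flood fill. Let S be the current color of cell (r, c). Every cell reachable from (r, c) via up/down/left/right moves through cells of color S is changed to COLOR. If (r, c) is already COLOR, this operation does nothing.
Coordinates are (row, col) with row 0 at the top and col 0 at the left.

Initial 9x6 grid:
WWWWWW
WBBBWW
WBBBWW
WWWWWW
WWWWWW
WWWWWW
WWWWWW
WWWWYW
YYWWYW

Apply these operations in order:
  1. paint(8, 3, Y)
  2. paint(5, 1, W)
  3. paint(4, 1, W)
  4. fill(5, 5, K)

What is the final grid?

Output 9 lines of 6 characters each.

After op 1 paint(8,3,Y):
WWWWWW
WBBBWW
WBBBWW
WWWWWW
WWWWWW
WWWWWW
WWWWWW
WWWWYW
YYWYYW
After op 2 paint(5,1,W):
WWWWWW
WBBBWW
WBBBWW
WWWWWW
WWWWWW
WWWWWW
WWWWWW
WWWWYW
YYWYYW
After op 3 paint(4,1,W):
WWWWWW
WBBBWW
WBBBWW
WWWWWW
WWWWWW
WWWWWW
WWWWWW
WWWWYW
YYWYYW
After op 4 fill(5,5,K) [43 cells changed]:
KKKKKK
KBBBKK
KBBBKK
KKKKKK
KKKKKK
KKKKKK
KKKKKK
KKKKYK
YYKYYK

Answer: KKKKKK
KBBBKK
KBBBKK
KKKKKK
KKKKKK
KKKKKK
KKKKKK
KKKKYK
YYKYYK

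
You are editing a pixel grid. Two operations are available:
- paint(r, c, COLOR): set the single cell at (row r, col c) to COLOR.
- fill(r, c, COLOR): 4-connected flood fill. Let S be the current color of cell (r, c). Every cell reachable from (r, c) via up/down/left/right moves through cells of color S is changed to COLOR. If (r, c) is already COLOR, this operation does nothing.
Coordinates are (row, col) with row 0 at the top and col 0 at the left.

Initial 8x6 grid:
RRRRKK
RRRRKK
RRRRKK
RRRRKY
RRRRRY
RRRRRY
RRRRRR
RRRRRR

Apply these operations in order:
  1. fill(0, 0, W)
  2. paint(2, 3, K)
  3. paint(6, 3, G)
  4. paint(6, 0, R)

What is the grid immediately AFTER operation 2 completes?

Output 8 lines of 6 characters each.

Answer: WWWWKK
WWWWKK
WWWKKK
WWWWKY
WWWWWY
WWWWWY
WWWWWW
WWWWWW

Derivation:
After op 1 fill(0,0,W) [38 cells changed]:
WWWWKK
WWWWKK
WWWWKK
WWWWKY
WWWWWY
WWWWWY
WWWWWW
WWWWWW
After op 2 paint(2,3,K):
WWWWKK
WWWWKK
WWWKKK
WWWWKY
WWWWWY
WWWWWY
WWWWWW
WWWWWW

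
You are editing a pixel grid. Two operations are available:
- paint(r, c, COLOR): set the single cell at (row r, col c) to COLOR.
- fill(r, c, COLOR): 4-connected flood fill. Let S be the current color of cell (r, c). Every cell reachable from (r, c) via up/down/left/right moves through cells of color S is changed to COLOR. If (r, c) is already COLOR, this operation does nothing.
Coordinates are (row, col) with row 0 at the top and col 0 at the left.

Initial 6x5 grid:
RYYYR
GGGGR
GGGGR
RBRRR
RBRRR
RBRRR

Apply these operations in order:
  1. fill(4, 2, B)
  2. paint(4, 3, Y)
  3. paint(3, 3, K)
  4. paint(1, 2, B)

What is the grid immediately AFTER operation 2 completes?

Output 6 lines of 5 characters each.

Answer: RYYYB
GGGGB
GGGGB
RBBBB
RBBYB
RBBBB

Derivation:
After op 1 fill(4,2,B) [12 cells changed]:
RYYYB
GGGGB
GGGGB
RBBBB
RBBBB
RBBBB
After op 2 paint(4,3,Y):
RYYYB
GGGGB
GGGGB
RBBBB
RBBYB
RBBBB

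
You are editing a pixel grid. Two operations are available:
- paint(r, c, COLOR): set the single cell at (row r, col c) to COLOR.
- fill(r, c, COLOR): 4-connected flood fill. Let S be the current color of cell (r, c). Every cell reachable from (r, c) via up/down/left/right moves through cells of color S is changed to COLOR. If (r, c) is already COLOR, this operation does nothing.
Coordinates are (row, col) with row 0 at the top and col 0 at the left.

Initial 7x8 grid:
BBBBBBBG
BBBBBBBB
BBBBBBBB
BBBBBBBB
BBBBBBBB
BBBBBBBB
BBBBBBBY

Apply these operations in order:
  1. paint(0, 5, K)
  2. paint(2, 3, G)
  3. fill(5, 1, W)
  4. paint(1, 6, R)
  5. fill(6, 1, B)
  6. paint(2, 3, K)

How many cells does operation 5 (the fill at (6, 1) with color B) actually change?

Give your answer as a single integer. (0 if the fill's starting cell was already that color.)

Answer: 50

Derivation:
After op 1 paint(0,5,K):
BBBBBKBG
BBBBBBBB
BBBBBBBB
BBBBBBBB
BBBBBBBB
BBBBBBBB
BBBBBBBY
After op 2 paint(2,3,G):
BBBBBKBG
BBBBBBBB
BBBGBBBB
BBBBBBBB
BBBBBBBB
BBBBBBBB
BBBBBBBY
After op 3 fill(5,1,W) [52 cells changed]:
WWWWWKWG
WWWWWWWW
WWWGWWWW
WWWWWWWW
WWWWWWWW
WWWWWWWW
WWWWWWWY
After op 4 paint(1,6,R):
WWWWWKWG
WWWWWWRW
WWWGWWWW
WWWWWWWW
WWWWWWWW
WWWWWWWW
WWWWWWWY
After op 5 fill(6,1,B) [50 cells changed]:
BBBBBKWG
BBBBBBRB
BBBGBBBB
BBBBBBBB
BBBBBBBB
BBBBBBBB
BBBBBBBY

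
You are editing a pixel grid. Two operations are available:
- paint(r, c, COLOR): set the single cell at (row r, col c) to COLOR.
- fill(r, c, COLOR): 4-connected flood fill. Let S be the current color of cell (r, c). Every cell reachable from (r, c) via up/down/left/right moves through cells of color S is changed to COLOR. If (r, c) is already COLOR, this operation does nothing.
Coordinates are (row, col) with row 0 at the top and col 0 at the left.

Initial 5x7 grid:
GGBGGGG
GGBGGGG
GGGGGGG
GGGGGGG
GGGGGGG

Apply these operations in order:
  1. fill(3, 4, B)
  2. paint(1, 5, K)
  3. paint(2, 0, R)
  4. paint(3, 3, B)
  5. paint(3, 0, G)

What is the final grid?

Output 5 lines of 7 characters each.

Answer: BBBBBBB
BBBBBKB
RBBBBBB
GBBBBBB
BBBBBBB

Derivation:
After op 1 fill(3,4,B) [33 cells changed]:
BBBBBBB
BBBBBBB
BBBBBBB
BBBBBBB
BBBBBBB
After op 2 paint(1,5,K):
BBBBBBB
BBBBBKB
BBBBBBB
BBBBBBB
BBBBBBB
After op 3 paint(2,0,R):
BBBBBBB
BBBBBKB
RBBBBBB
BBBBBBB
BBBBBBB
After op 4 paint(3,3,B):
BBBBBBB
BBBBBKB
RBBBBBB
BBBBBBB
BBBBBBB
After op 5 paint(3,0,G):
BBBBBBB
BBBBBKB
RBBBBBB
GBBBBBB
BBBBBBB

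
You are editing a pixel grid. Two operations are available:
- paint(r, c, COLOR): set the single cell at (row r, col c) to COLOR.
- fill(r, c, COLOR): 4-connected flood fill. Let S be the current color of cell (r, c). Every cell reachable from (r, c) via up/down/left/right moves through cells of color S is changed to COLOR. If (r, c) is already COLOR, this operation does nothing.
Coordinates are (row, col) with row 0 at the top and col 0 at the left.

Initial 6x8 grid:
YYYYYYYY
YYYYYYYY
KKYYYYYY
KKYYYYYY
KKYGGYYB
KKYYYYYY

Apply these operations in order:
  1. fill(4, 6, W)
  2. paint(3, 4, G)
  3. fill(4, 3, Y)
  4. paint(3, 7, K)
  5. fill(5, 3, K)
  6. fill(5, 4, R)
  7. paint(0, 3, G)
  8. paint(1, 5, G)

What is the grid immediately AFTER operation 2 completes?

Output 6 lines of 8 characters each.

Answer: WWWWWWWW
WWWWWWWW
KKWWWWWW
KKWWGWWW
KKWGGWWB
KKWWWWWW

Derivation:
After op 1 fill(4,6,W) [37 cells changed]:
WWWWWWWW
WWWWWWWW
KKWWWWWW
KKWWWWWW
KKWGGWWB
KKWWWWWW
After op 2 paint(3,4,G):
WWWWWWWW
WWWWWWWW
KKWWWWWW
KKWWGWWW
KKWGGWWB
KKWWWWWW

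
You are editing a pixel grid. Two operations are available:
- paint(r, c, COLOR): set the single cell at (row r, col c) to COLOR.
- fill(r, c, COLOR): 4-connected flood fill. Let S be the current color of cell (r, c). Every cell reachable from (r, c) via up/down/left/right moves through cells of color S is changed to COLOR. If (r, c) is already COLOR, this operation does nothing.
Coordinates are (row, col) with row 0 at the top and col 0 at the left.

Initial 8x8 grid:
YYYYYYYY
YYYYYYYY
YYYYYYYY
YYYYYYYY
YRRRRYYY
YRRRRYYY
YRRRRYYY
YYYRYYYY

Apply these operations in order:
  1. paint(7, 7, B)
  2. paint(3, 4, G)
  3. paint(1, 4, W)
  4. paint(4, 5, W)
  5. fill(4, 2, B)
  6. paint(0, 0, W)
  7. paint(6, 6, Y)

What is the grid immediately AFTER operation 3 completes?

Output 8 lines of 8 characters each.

Answer: YYYYYYYY
YYYYWYYY
YYYYYYYY
YYYYGYYY
YRRRRYYY
YRRRRYYY
YRRRRYYY
YYYRYYYB

Derivation:
After op 1 paint(7,7,B):
YYYYYYYY
YYYYYYYY
YYYYYYYY
YYYYYYYY
YRRRRYYY
YRRRRYYY
YRRRRYYY
YYYRYYYB
After op 2 paint(3,4,G):
YYYYYYYY
YYYYYYYY
YYYYYYYY
YYYYGYYY
YRRRRYYY
YRRRRYYY
YRRRRYYY
YYYRYYYB
After op 3 paint(1,4,W):
YYYYYYYY
YYYYWYYY
YYYYYYYY
YYYYGYYY
YRRRRYYY
YRRRRYYY
YRRRRYYY
YYYRYYYB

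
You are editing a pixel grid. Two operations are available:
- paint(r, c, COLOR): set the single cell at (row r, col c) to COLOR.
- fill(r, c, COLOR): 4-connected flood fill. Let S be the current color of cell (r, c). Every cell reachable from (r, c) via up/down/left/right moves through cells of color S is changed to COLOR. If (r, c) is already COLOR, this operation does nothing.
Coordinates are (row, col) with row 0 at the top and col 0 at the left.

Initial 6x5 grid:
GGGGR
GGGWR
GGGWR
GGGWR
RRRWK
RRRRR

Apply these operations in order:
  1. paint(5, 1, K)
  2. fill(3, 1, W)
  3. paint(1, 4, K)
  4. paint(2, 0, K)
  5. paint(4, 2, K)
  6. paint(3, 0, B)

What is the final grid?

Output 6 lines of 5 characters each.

Answer: WWWWR
WWWWK
KWWWR
BWWWR
RRKWK
RKRRR

Derivation:
After op 1 paint(5,1,K):
GGGGR
GGGWR
GGGWR
GGGWR
RRRWK
RKRRR
After op 2 fill(3,1,W) [13 cells changed]:
WWWWR
WWWWR
WWWWR
WWWWR
RRRWK
RKRRR
After op 3 paint(1,4,K):
WWWWR
WWWWK
WWWWR
WWWWR
RRRWK
RKRRR
After op 4 paint(2,0,K):
WWWWR
WWWWK
KWWWR
WWWWR
RRRWK
RKRRR
After op 5 paint(4,2,K):
WWWWR
WWWWK
KWWWR
WWWWR
RRKWK
RKRRR
After op 6 paint(3,0,B):
WWWWR
WWWWK
KWWWR
BWWWR
RRKWK
RKRRR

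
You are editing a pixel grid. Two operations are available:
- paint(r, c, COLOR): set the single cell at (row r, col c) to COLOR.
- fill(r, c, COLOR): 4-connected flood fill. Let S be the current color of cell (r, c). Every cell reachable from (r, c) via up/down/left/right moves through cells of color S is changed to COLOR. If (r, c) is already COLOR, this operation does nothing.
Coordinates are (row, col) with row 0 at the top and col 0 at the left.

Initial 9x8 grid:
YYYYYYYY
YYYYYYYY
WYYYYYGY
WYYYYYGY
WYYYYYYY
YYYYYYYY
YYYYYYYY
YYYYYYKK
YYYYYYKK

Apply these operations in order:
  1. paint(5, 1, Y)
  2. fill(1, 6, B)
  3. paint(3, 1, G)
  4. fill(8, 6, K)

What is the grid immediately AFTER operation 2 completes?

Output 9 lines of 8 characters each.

Answer: BBBBBBBB
BBBBBBBB
WBBBBBGB
WBBBBBGB
WBBBBBBB
BBBBBBBB
BBBBBBBB
BBBBBBKK
BBBBBBKK

Derivation:
After op 1 paint(5,1,Y):
YYYYYYYY
YYYYYYYY
WYYYYYGY
WYYYYYGY
WYYYYYYY
YYYYYYYY
YYYYYYYY
YYYYYYKK
YYYYYYKK
After op 2 fill(1,6,B) [63 cells changed]:
BBBBBBBB
BBBBBBBB
WBBBBBGB
WBBBBBGB
WBBBBBBB
BBBBBBBB
BBBBBBBB
BBBBBBKK
BBBBBBKK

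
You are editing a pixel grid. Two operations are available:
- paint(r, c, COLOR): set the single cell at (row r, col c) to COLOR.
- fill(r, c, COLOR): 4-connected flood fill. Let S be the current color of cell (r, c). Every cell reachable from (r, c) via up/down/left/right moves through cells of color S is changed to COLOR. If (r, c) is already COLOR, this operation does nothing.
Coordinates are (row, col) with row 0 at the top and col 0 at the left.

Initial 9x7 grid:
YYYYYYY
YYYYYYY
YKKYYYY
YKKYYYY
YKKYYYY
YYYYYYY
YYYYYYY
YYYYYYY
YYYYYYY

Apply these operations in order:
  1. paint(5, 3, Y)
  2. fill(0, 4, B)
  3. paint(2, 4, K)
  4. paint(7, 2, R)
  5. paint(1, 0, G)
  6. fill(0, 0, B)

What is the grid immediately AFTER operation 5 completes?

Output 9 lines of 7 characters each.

Answer: BBBBBBB
GBBBBBB
BKKBKBB
BKKBBBB
BKKBBBB
BBBBBBB
BBBBBBB
BBRBBBB
BBBBBBB

Derivation:
After op 1 paint(5,3,Y):
YYYYYYY
YYYYYYY
YKKYYYY
YKKYYYY
YKKYYYY
YYYYYYY
YYYYYYY
YYYYYYY
YYYYYYY
After op 2 fill(0,4,B) [57 cells changed]:
BBBBBBB
BBBBBBB
BKKBBBB
BKKBBBB
BKKBBBB
BBBBBBB
BBBBBBB
BBBBBBB
BBBBBBB
After op 3 paint(2,4,K):
BBBBBBB
BBBBBBB
BKKBKBB
BKKBBBB
BKKBBBB
BBBBBBB
BBBBBBB
BBBBBBB
BBBBBBB
After op 4 paint(7,2,R):
BBBBBBB
BBBBBBB
BKKBKBB
BKKBBBB
BKKBBBB
BBBBBBB
BBBBBBB
BBRBBBB
BBBBBBB
After op 5 paint(1,0,G):
BBBBBBB
GBBBBBB
BKKBKBB
BKKBBBB
BKKBBBB
BBBBBBB
BBBBBBB
BBRBBBB
BBBBBBB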